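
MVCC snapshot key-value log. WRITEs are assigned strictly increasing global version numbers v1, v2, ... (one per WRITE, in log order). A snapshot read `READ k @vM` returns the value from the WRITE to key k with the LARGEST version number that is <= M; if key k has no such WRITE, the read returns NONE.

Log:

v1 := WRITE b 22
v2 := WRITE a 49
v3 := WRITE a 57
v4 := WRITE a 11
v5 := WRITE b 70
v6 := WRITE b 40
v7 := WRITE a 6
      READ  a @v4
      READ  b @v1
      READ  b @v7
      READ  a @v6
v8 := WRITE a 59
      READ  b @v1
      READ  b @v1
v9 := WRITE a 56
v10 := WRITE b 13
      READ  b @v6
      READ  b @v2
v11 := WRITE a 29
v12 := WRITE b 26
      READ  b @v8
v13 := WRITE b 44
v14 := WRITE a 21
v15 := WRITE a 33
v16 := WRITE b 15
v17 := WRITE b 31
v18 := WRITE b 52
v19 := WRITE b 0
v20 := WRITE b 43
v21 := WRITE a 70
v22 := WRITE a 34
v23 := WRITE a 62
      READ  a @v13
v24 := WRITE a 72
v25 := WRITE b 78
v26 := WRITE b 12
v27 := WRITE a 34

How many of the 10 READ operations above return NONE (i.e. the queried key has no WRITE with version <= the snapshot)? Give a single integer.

Answer: 0

Derivation:
v1: WRITE b=22  (b history now [(1, 22)])
v2: WRITE a=49  (a history now [(2, 49)])
v3: WRITE a=57  (a history now [(2, 49), (3, 57)])
v4: WRITE a=11  (a history now [(2, 49), (3, 57), (4, 11)])
v5: WRITE b=70  (b history now [(1, 22), (5, 70)])
v6: WRITE b=40  (b history now [(1, 22), (5, 70), (6, 40)])
v7: WRITE a=6  (a history now [(2, 49), (3, 57), (4, 11), (7, 6)])
READ a @v4: history=[(2, 49), (3, 57), (4, 11), (7, 6)] -> pick v4 -> 11
READ b @v1: history=[(1, 22), (5, 70), (6, 40)] -> pick v1 -> 22
READ b @v7: history=[(1, 22), (5, 70), (6, 40)] -> pick v6 -> 40
READ a @v6: history=[(2, 49), (3, 57), (4, 11), (7, 6)] -> pick v4 -> 11
v8: WRITE a=59  (a history now [(2, 49), (3, 57), (4, 11), (7, 6), (8, 59)])
READ b @v1: history=[(1, 22), (5, 70), (6, 40)] -> pick v1 -> 22
READ b @v1: history=[(1, 22), (5, 70), (6, 40)] -> pick v1 -> 22
v9: WRITE a=56  (a history now [(2, 49), (3, 57), (4, 11), (7, 6), (8, 59), (9, 56)])
v10: WRITE b=13  (b history now [(1, 22), (5, 70), (6, 40), (10, 13)])
READ b @v6: history=[(1, 22), (5, 70), (6, 40), (10, 13)] -> pick v6 -> 40
READ b @v2: history=[(1, 22), (5, 70), (6, 40), (10, 13)] -> pick v1 -> 22
v11: WRITE a=29  (a history now [(2, 49), (3, 57), (4, 11), (7, 6), (8, 59), (9, 56), (11, 29)])
v12: WRITE b=26  (b history now [(1, 22), (5, 70), (6, 40), (10, 13), (12, 26)])
READ b @v8: history=[(1, 22), (5, 70), (6, 40), (10, 13), (12, 26)] -> pick v6 -> 40
v13: WRITE b=44  (b history now [(1, 22), (5, 70), (6, 40), (10, 13), (12, 26), (13, 44)])
v14: WRITE a=21  (a history now [(2, 49), (3, 57), (4, 11), (7, 6), (8, 59), (9, 56), (11, 29), (14, 21)])
v15: WRITE a=33  (a history now [(2, 49), (3, 57), (4, 11), (7, 6), (8, 59), (9, 56), (11, 29), (14, 21), (15, 33)])
v16: WRITE b=15  (b history now [(1, 22), (5, 70), (6, 40), (10, 13), (12, 26), (13, 44), (16, 15)])
v17: WRITE b=31  (b history now [(1, 22), (5, 70), (6, 40), (10, 13), (12, 26), (13, 44), (16, 15), (17, 31)])
v18: WRITE b=52  (b history now [(1, 22), (5, 70), (6, 40), (10, 13), (12, 26), (13, 44), (16, 15), (17, 31), (18, 52)])
v19: WRITE b=0  (b history now [(1, 22), (5, 70), (6, 40), (10, 13), (12, 26), (13, 44), (16, 15), (17, 31), (18, 52), (19, 0)])
v20: WRITE b=43  (b history now [(1, 22), (5, 70), (6, 40), (10, 13), (12, 26), (13, 44), (16, 15), (17, 31), (18, 52), (19, 0), (20, 43)])
v21: WRITE a=70  (a history now [(2, 49), (3, 57), (4, 11), (7, 6), (8, 59), (9, 56), (11, 29), (14, 21), (15, 33), (21, 70)])
v22: WRITE a=34  (a history now [(2, 49), (3, 57), (4, 11), (7, 6), (8, 59), (9, 56), (11, 29), (14, 21), (15, 33), (21, 70), (22, 34)])
v23: WRITE a=62  (a history now [(2, 49), (3, 57), (4, 11), (7, 6), (8, 59), (9, 56), (11, 29), (14, 21), (15, 33), (21, 70), (22, 34), (23, 62)])
READ a @v13: history=[(2, 49), (3, 57), (4, 11), (7, 6), (8, 59), (9, 56), (11, 29), (14, 21), (15, 33), (21, 70), (22, 34), (23, 62)] -> pick v11 -> 29
v24: WRITE a=72  (a history now [(2, 49), (3, 57), (4, 11), (7, 6), (8, 59), (9, 56), (11, 29), (14, 21), (15, 33), (21, 70), (22, 34), (23, 62), (24, 72)])
v25: WRITE b=78  (b history now [(1, 22), (5, 70), (6, 40), (10, 13), (12, 26), (13, 44), (16, 15), (17, 31), (18, 52), (19, 0), (20, 43), (25, 78)])
v26: WRITE b=12  (b history now [(1, 22), (5, 70), (6, 40), (10, 13), (12, 26), (13, 44), (16, 15), (17, 31), (18, 52), (19, 0), (20, 43), (25, 78), (26, 12)])
v27: WRITE a=34  (a history now [(2, 49), (3, 57), (4, 11), (7, 6), (8, 59), (9, 56), (11, 29), (14, 21), (15, 33), (21, 70), (22, 34), (23, 62), (24, 72), (27, 34)])
Read results in order: ['11', '22', '40', '11', '22', '22', '40', '22', '40', '29']
NONE count = 0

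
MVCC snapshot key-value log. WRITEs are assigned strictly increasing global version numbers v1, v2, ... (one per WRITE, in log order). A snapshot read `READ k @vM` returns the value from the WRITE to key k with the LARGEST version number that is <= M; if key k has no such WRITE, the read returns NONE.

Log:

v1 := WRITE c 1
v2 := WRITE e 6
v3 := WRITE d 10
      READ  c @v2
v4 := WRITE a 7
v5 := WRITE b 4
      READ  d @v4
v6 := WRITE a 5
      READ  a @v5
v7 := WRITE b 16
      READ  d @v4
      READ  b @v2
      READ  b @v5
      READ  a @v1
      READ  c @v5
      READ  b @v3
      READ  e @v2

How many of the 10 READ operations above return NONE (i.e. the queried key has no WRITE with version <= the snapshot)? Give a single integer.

v1: WRITE c=1  (c history now [(1, 1)])
v2: WRITE e=6  (e history now [(2, 6)])
v3: WRITE d=10  (d history now [(3, 10)])
READ c @v2: history=[(1, 1)] -> pick v1 -> 1
v4: WRITE a=7  (a history now [(4, 7)])
v5: WRITE b=4  (b history now [(5, 4)])
READ d @v4: history=[(3, 10)] -> pick v3 -> 10
v6: WRITE a=5  (a history now [(4, 7), (6, 5)])
READ a @v5: history=[(4, 7), (6, 5)] -> pick v4 -> 7
v7: WRITE b=16  (b history now [(5, 4), (7, 16)])
READ d @v4: history=[(3, 10)] -> pick v3 -> 10
READ b @v2: history=[(5, 4), (7, 16)] -> no version <= 2 -> NONE
READ b @v5: history=[(5, 4), (7, 16)] -> pick v5 -> 4
READ a @v1: history=[(4, 7), (6, 5)] -> no version <= 1 -> NONE
READ c @v5: history=[(1, 1)] -> pick v1 -> 1
READ b @v3: history=[(5, 4), (7, 16)] -> no version <= 3 -> NONE
READ e @v2: history=[(2, 6)] -> pick v2 -> 6
Read results in order: ['1', '10', '7', '10', 'NONE', '4', 'NONE', '1', 'NONE', '6']
NONE count = 3

Answer: 3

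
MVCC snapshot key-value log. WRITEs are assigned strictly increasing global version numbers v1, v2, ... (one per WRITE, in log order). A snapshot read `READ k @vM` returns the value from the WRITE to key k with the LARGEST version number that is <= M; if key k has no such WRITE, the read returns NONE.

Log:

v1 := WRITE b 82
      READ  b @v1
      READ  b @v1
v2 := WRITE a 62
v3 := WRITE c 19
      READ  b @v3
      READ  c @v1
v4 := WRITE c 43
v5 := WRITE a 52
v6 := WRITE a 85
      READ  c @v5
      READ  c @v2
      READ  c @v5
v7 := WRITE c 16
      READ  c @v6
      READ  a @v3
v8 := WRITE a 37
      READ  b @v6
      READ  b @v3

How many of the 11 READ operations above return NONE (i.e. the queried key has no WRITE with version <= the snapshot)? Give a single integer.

v1: WRITE b=82  (b history now [(1, 82)])
READ b @v1: history=[(1, 82)] -> pick v1 -> 82
READ b @v1: history=[(1, 82)] -> pick v1 -> 82
v2: WRITE a=62  (a history now [(2, 62)])
v3: WRITE c=19  (c history now [(3, 19)])
READ b @v3: history=[(1, 82)] -> pick v1 -> 82
READ c @v1: history=[(3, 19)] -> no version <= 1 -> NONE
v4: WRITE c=43  (c history now [(3, 19), (4, 43)])
v5: WRITE a=52  (a history now [(2, 62), (5, 52)])
v6: WRITE a=85  (a history now [(2, 62), (5, 52), (6, 85)])
READ c @v5: history=[(3, 19), (4, 43)] -> pick v4 -> 43
READ c @v2: history=[(3, 19), (4, 43)] -> no version <= 2 -> NONE
READ c @v5: history=[(3, 19), (4, 43)] -> pick v4 -> 43
v7: WRITE c=16  (c history now [(3, 19), (4, 43), (7, 16)])
READ c @v6: history=[(3, 19), (4, 43), (7, 16)] -> pick v4 -> 43
READ a @v3: history=[(2, 62), (5, 52), (6, 85)] -> pick v2 -> 62
v8: WRITE a=37  (a history now [(2, 62), (5, 52), (6, 85), (8, 37)])
READ b @v6: history=[(1, 82)] -> pick v1 -> 82
READ b @v3: history=[(1, 82)] -> pick v1 -> 82
Read results in order: ['82', '82', '82', 'NONE', '43', 'NONE', '43', '43', '62', '82', '82']
NONE count = 2

Answer: 2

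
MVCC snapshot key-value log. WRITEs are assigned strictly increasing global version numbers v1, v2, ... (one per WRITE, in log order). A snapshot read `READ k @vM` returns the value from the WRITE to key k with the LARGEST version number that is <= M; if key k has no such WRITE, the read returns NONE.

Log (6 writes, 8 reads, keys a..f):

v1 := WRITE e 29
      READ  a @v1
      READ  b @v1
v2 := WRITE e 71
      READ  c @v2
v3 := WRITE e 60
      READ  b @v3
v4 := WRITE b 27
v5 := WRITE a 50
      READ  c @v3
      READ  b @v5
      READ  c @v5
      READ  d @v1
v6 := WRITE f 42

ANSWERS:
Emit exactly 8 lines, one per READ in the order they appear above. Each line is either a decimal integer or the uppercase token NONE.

v1: WRITE e=29  (e history now [(1, 29)])
READ a @v1: history=[] -> no version <= 1 -> NONE
READ b @v1: history=[] -> no version <= 1 -> NONE
v2: WRITE e=71  (e history now [(1, 29), (2, 71)])
READ c @v2: history=[] -> no version <= 2 -> NONE
v3: WRITE e=60  (e history now [(1, 29), (2, 71), (3, 60)])
READ b @v3: history=[] -> no version <= 3 -> NONE
v4: WRITE b=27  (b history now [(4, 27)])
v5: WRITE a=50  (a history now [(5, 50)])
READ c @v3: history=[] -> no version <= 3 -> NONE
READ b @v5: history=[(4, 27)] -> pick v4 -> 27
READ c @v5: history=[] -> no version <= 5 -> NONE
READ d @v1: history=[] -> no version <= 1 -> NONE
v6: WRITE f=42  (f history now [(6, 42)])

Answer: NONE
NONE
NONE
NONE
NONE
27
NONE
NONE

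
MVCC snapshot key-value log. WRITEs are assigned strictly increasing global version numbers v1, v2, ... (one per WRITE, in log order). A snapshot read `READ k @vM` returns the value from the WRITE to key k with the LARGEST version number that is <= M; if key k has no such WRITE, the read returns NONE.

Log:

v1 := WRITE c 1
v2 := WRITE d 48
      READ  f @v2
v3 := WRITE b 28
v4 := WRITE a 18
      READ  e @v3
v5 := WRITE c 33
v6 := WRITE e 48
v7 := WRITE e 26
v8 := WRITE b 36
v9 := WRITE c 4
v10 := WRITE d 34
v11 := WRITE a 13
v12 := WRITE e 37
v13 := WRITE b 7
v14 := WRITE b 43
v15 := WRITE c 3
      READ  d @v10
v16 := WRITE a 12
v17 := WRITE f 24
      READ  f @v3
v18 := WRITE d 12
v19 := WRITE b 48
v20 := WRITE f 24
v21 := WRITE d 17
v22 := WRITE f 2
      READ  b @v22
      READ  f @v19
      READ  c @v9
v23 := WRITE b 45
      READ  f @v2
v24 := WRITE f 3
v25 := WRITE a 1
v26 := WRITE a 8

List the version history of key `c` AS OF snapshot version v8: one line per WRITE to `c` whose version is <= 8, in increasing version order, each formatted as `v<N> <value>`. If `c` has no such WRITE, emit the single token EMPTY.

Answer: v1 1
v5 33

Derivation:
Scan writes for key=c with version <= 8:
  v1 WRITE c 1 -> keep
  v2 WRITE d 48 -> skip
  v3 WRITE b 28 -> skip
  v4 WRITE a 18 -> skip
  v5 WRITE c 33 -> keep
  v6 WRITE e 48 -> skip
  v7 WRITE e 26 -> skip
  v8 WRITE b 36 -> skip
  v9 WRITE c 4 -> drop (> snap)
  v10 WRITE d 34 -> skip
  v11 WRITE a 13 -> skip
  v12 WRITE e 37 -> skip
  v13 WRITE b 7 -> skip
  v14 WRITE b 43 -> skip
  v15 WRITE c 3 -> drop (> snap)
  v16 WRITE a 12 -> skip
  v17 WRITE f 24 -> skip
  v18 WRITE d 12 -> skip
  v19 WRITE b 48 -> skip
  v20 WRITE f 24 -> skip
  v21 WRITE d 17 -> skip
  v22 WRITE f 2 -> skip
  v23 WRITE b 45 -> skip
  v24 WRITE f 3 -> skip
  v25 WRITE a 1 -> skip
  v26 WRITE a 8 -> skip
Collected: [(1, 1), (5, 33)]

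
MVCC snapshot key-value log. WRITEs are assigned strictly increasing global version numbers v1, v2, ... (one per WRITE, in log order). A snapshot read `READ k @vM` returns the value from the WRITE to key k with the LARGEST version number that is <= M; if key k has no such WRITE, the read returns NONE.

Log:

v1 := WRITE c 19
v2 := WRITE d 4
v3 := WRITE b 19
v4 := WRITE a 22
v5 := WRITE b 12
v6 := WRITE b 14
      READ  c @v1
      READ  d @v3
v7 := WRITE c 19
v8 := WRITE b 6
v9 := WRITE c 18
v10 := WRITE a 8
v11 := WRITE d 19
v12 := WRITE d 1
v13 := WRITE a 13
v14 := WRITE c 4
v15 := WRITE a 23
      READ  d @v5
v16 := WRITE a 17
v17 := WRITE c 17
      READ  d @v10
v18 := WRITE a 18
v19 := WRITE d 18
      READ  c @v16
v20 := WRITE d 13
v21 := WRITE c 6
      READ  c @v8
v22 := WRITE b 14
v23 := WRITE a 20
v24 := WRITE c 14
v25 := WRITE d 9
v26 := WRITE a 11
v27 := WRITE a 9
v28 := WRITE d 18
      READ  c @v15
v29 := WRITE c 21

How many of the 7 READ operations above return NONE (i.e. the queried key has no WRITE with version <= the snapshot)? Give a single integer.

v1: WRITE c=19  (c history now [(1, 19)])
v2: WRITE d=4  (d history now [(2, 4)])
v3: WRITE b=19  (b history now [(3, 19)])
v4: WRITE a=22  (a history now [(4, 22)])
v5: WRITE b=12  (b history now [(3, 19), (5, 12)])
v6: WRITE b=14  (b history now [(3, 19), (5, 12), (6, 14)])
READ c @v1: history=[(1, 19)] -> pick v1 -> 19
READ d @v3: history=[(2, 4)] -> pick v2 -> 4
v7: WRITE c=19  (c history now [(1, 19), (7, 19)])
v8: WRITE b=6  (b history now [(3, 19), (5, 12), (6, 14), (8, 6)])
v9: WRITE c=18  (c history now [(1, 19), (7, 19), (9, 18)])
v10: WRITE a=8  (a history now [(4, 22), (10, 8)])
v11: WRITE d=19  (d history now [(2, 4), (11, 19)])
v12: WRITE d=1  (d history now [(2, 4), (11, 19), (12, 1)])
v13: WRITE a=13  (a history now [(4, 22), (10, 8), (13, 13)])
v14: WRITE c=4  (c history now [(1, 19), (7, 19), (9, 18), (14, 4)])
v15: WRITE a=23  (a history now [(4, 22), (10, 8), (13, 13), (15, 23)])
READ d @v5: history=[(2, 4), (11, 19), (12, 1)] -> pick v2 -> 4
v16: WRITE a=17  (a history now [(4, 22), (10, 8), (13, 13), (15, 23), (16, 17)])
v17: WRITE c=17  (c history now [(1, 19), (7, 19), (9, 18), (14, 4), (17, 17)])
READ d @v10: history=[(2, 4), (11, 19), (12, 1)] -> pick v2 -> 4
v18: WRITE a=18  (a history now [(4, 22), (10, 8), (13, 13), (15, 23), (16, 17), (18, 18)])
v19: WRITE d=18  (d history now [(2, 4), (11, 19), (12, 1), (19, 18)])
READ c @v16: history=[(1, 19), (7, 19), (9, 18), (14, 4), (17, 17)] -> pick v14 -> 4
v20: WRITE d=13  (d history now [(2, 4), (11, 19), (12, 1), (19, 18), (20, 13)])
v21: WRITE c=6  (c history now [(1, 19), (7, 19), (9, 18), (14, 4), (17, 17), (21, 6)])
READ c @v8: history=[(1, 19), (7, 19), (9, 18), (14, 4), (17, 17), (21, 6)] -> pick v7 -> 19
v22: WRITE b=14  (b history now [(3, 19), (5, 12), (6, 14), (8, 6), (22, 14)])
v23: WRITE a=20  (a history now [(4, 22), (10, 8), (13, 13), (15, 23), (16, 17), (18, 18), (23, 20)])
v24: WRITE c=14  (c history now [(1, 19), (7, 19), (9, 18), (14, 4), (17, 17), (21, 6), (24, 14)])
v25: WRITE d=9  (d history now [(2, 4), (11, 19), (12, 1), (19, 18), (20, 13), (25, 9)])
v26: WRITE a=11  (a history now [(4, 22), (10, 8), (13, 13), (15, 23), (16, 17), (18, 18), (23, 20), (26, 11)])
v27: WRITE a=9  (a history now [(4, 22), (10, 8), (13, 13), (15, 23), (16, 17), (18, 18), (23, 20), (26, 11), (27, 9)])
v28: WRITE d=18  (d history now [(2, 4), (11, 19), (12, 1), (19, 18), (20, 13), (25, 9), (28, 18)])
READ c @v15: history=[(1, 19), (7, 19), (9, 18), (14, 4), (17, 17), (21, 6), (24, 14)] -> pick v14 -> 4
v29: WRITE c=21  (c history now [(1, 19), (7, 19), (9, 18), (14, 4), (17, 17), (21, 6), (24, 14), (29, 21)])
Read results in order: ['19', '4', '4', '4', '4', '19', '4']
NONE count = 0

Answer: 0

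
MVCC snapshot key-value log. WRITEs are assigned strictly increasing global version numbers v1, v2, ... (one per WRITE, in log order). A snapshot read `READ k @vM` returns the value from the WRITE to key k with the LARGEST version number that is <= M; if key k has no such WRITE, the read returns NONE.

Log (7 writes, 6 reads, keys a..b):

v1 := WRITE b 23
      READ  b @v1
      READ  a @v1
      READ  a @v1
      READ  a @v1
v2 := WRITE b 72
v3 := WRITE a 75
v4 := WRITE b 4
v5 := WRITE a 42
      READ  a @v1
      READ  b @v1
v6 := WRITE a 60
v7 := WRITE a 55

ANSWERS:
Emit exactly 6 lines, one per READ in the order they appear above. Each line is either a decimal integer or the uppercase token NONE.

Answer: 23
NONE
NONE
NONE
NONE
23

Derivation:
v1: WRITE b=23  (b history now [(1, 23)])
READ b @v1: history=[(1, 23)] -> pick v1 -> 23
READ a @v1: history=[] -> no version <= 1 -> NONE
READ a @v1: history=[] -> no version <= 1 -> NONE
READ a @v1: history=[] -> no version <= 1 -> NONE
v2: WRITE b=72  (b history now [(1, 23), (2, 72)])
v3: WRITE a=75  (a history now [(3, 75)])
v4: WRITE b=4  (b history now [(1, 23), (2, 72), (4, 4)])
v5: WRITE a=42  (a history now [(3, 75), (5, 42)])
READ a @v1: history=[(3, 75), (5, 42)] -> no version <= 1 -> NONE
READ b @v1: history=[(1, 23), (2, 72), (4, 4)] -> pick v1 -> 23
v6: WRITE a=60  (a history now [(3, 75), (5, 42), (6, 60)])
v7: WRITE a=55  (a history now [(3, 75), (5, 42), (6, 60), (7, 55)])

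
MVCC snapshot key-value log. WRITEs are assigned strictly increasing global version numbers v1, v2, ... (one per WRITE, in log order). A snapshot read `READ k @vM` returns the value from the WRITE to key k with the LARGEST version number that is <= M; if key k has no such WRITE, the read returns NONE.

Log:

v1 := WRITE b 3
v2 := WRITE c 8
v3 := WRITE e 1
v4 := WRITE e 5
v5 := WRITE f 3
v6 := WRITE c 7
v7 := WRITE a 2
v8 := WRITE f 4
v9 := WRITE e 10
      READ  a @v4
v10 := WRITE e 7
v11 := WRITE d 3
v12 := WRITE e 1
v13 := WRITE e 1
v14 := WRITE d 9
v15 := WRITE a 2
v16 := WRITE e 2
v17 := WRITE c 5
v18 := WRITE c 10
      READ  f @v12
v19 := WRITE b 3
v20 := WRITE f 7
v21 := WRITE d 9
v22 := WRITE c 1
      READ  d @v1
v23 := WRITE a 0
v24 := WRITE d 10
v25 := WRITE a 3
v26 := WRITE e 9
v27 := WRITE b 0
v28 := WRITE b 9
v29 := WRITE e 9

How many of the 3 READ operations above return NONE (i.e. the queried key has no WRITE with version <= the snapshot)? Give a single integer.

Answer: 2

Derivation:
v1: WRITE b=3  (b history now [(1, 3)])
v2: WRITE c=8  (c history now [(2, 8)])
v3: WRITE e=1  (e history now [(3, 1)])
v4: WRITE e=5  (e history now [(3, 1), (4, 5)])
v5: WRITE f=3  (f history now [(5, 3)])
v6: WRITE c=7  (c history now [(2, 8), (6, 7)])
v7: WRITE a=2  (a history now [(7, 2)])
v8: WRITE f=4  (f history now [(5, 3), (8, 4)])
v9: WRITE e=10  (e history now [(3, 1), (4, 5), (9, 10)])
READ a @v4: history=[(7, 2)] -> no version <= 4 -> NONE
v10: WRITE e=7  (e history now [(3, 1), (4, 5), (9, 10), (10, 7)])
v11: WRITE d=3  (d history now [(11, 3)])
v12: WRITE e=1  (e history now [(3, 1), (4, 5), (9, 10), (10, 7), (12, 1)])
v13: WRITE e=1  (e history now [(3, 1), (4, 5), (9, 10), (10, 7), (12, 1), (13, 1)])
v14: WRITE d=9  (d history now [(11, 3), (14, 9)])
v15: WRITE a=2  (a history now [(7, 2), (15, 2)])
v16: WRITE e=2  (e history now [(3, 1), (4, 5), (9, 10), (10, 7), (12, 1), (13, 1), (16, 2)])
v17: WRITE c=5  (c history now [(2, 8), (6, 7), (17, 5)])
v18: WRITE c=10  (c history now [(2, 8), (6, 7), (17, 5), (18, 10)])
READ f @v12: history=[(5, 3), (8, 4)] -> pick v8 -> 4
v19: WRITE b=3  (b history now [(1, 3), (19, 3)])
v20: WRITE f=7  (f history now [(5, 3), (8, 4), (20, 7)])
v21: WRITE d=9  (d history now [(11, 3), (14, 9), (21, 9)])
v22: WRITE c=1  (c history now [(2, 8), (6, 7), (17, 5), (18, 10), (22, 1)])
READ d @v1: history=[(11, 3), (14, 9), (21, 9)] -> no version <= 1 -> NONE
v23: WRITE a=0  (a history now [(7, 2), (15, 2), (23, 0)])
v24: WRITE d=10  (d history now [(11, 3), (14, 9), (21, 9), (24, 10)])
v25: WRITE a=3  (a history now [(7, 2), (15, 2), (23, 0), (25, 3)])
v26: WRITE e=9  (e history now [(3, 1), (4, 5), (9, 10), (10, 7), (12, 1), (13, 1), (16, 2), (26, 9)])
v27: WRITE b=0  (b history now [(1, 3), (19, 3), (27, 0)])
v28: WRITE b=9  (b history now [(1, 3), (19, 3), (27, 0), (28, 9)])
v29: WRITE e=9  (e history now [(3, 1), (4, 5), (9, 10), (10, 7), (12, 1), (13, 1), (16, 2), (26, 9), (29, 9)])
Read results in order: ['NONE', '4', 'NONE']
NONE count = 2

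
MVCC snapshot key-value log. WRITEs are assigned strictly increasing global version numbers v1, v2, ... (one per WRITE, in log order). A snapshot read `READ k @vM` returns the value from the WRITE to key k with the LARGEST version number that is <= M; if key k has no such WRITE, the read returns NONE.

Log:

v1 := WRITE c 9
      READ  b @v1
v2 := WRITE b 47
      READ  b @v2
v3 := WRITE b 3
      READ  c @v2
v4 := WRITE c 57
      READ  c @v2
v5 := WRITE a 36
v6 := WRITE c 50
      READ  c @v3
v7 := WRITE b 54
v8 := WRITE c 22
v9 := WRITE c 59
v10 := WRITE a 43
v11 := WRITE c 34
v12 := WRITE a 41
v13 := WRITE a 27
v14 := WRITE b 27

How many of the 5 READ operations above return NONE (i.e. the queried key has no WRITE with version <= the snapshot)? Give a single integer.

v1: WRITE c=9  (c history now [(1, 9)])
READ b @v1: history=[] -> no version <= 1 -> NONE
v2: WRITE b=47  (b history now [(2, 47)])
READ b @v2: history=[(2, 47)] -> pick v2 -> 47
v3: WRITE b=3  (b history now [(2, 47), (3, 3)])
READ c @v2: history=[(1, 9)] -> pick v1 -> 9
v4: WRITE c=57  (c history now [(1, 9), (4, 57)])
READ c @v2: history=[(1, 9), (4, 57)] -> pick v1 -> 9
v5: WRITE a=36  (a history now [(5, 36)])
v6: WRITE c=50  (c history now [(1, 9), (4, 57), (6, 50)])
READ c @v3: history=[(1, 9), (4, 57), (6, 50)] -> pick v1 -> 9
v7: WRITE b=54  (b history now [(2, 47), (3, 3), (7, 54)])
v8: WRITE c=22  (c history now [(1, 9), (4, 57), (6, 50), (8, 22)])
v9: WRITE c=59  (c history now [(1, 9), (4, 57), (6, 50), (8, 22), (9, 59)])
v10: WRITE a=43  (a history now [(5, 36), (10, 43)])
v11: WRITE c=34  (c history now [(1, 9), (4, 57), (6, 50), (8, 22), (9, 59), (11, 34)])
v12: WRITE a=41  (a history now [(5, 36), (10, 43), (12, 41)])
v13: WRITE a=27  (a history now [(5, 36), (10, 43), (12, 41), (13, 27)])
v14: WRITE b=27  (b history now [(2, 47), (3, 3), (7, 54), (14, 27)])
Read results in order: ['NONE', '47', '9', '9', '9']
NONE count = 1

Answer: 1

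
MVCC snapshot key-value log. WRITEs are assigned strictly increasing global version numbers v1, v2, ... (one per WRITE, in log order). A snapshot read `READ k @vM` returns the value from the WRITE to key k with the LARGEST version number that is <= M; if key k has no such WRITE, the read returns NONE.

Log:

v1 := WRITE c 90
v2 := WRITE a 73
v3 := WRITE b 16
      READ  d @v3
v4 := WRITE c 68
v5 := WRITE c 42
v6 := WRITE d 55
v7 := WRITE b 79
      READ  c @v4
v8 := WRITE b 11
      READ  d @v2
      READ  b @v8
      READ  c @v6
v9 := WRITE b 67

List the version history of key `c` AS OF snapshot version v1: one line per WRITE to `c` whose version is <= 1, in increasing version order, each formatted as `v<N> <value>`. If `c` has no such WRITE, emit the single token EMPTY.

Answer: v1 90

Derivation:
Scan writes for key=c with version <= 1:
  v1 WRITE c 90 -> keep
  v2 WRITE a 73 -> skip
  v3 WRITE b 16 -> skip
  v4 WRITE c 68 -> drop (> snap)
  v5 WRITE c 42 -> drop (> snap)
  v6 WRITE d 55 -> skip
  v7 WRITE b 79 -> skip
  v8 WRITE b 11 -> skip
  v9 WRITE b 67 -> skip
Collected: [(1, 90)]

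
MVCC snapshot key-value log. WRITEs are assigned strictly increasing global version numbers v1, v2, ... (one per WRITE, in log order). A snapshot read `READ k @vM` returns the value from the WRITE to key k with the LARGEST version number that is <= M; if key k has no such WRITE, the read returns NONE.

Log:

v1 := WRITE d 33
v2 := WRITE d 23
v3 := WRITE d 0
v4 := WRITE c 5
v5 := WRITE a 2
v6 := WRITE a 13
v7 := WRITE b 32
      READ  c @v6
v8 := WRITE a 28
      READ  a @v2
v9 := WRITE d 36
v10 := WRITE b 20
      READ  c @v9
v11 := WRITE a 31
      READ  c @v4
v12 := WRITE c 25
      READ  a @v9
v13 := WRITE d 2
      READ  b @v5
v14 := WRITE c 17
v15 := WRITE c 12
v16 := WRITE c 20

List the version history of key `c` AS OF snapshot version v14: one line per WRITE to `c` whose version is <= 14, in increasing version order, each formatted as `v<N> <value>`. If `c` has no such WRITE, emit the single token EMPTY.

Scan writes for key=c with version <= 14:
  v1 WRITE d 33 -> skip
  v2 WRITE d 23 -> skip
  v3 WRITE d 0 -> skip
  v4 WRITE c 5 -> keep
  v5 WRITE a 2 -> skip
  v6 WRITE a 13 -> skip
  v7 WRITE b 32 -> skip
  v8 WRITE a 28 -> skip
  v9 WRITE d 36 -> skip
  v10 WRITE b 20 -> skip
  v11 WRITE a 31 -> skip
  v12 WRITE c 25 -> keep
  v13 WRITE d 2 -> skip
  v14 WRITE c 17 -> keep
  v15 WRITE c 12 -> drop (> snap)
  v16 WRITE c 20 -> drop (> snap)
Collected: [(4, 5), (12, 25), (14, 17)]

Answer: v4 5
v12 25
v14 17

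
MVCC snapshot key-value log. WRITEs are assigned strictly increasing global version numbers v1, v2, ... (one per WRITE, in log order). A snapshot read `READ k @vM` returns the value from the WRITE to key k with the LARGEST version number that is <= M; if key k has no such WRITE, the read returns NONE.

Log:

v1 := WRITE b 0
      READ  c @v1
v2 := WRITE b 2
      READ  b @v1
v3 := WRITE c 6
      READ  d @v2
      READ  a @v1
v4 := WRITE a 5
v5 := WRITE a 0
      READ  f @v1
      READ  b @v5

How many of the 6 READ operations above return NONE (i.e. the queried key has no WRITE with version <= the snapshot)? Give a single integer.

Answer: 4

Derivation:
v1: WRITE b=0  (b history now [(1, 0)])
READ c @v1: history=[] -> no version <= 1 -> NONE
v2: WRITE b=2  (b history now [(1, 0), (2, 2)])
READ b @v1: history=[(1, 0), (2, 2)] -> pick v1 -> 0
v3: WRITE c=6  (c history now [(3, 6)])
READ d @v2: history=[] -> no version <= 2 -> NONE
READ a @v1: history=[] -> no version <= 1 -> NONE
v4: WRITE a=5  (a history now [(4, 5)])
v5: WRITE a=0  (a history now [(4, 5), (5, 0)])
READ f @v1: history=[] -> no version <= 1 -> NONE
READ b @v5: history=[(1, 0), (2, 2)] -> pick v2 -> 2
Read results in order: ['NONE', '0', 'NONE', 'NONE', 'NONE', '2']
NONE count = 4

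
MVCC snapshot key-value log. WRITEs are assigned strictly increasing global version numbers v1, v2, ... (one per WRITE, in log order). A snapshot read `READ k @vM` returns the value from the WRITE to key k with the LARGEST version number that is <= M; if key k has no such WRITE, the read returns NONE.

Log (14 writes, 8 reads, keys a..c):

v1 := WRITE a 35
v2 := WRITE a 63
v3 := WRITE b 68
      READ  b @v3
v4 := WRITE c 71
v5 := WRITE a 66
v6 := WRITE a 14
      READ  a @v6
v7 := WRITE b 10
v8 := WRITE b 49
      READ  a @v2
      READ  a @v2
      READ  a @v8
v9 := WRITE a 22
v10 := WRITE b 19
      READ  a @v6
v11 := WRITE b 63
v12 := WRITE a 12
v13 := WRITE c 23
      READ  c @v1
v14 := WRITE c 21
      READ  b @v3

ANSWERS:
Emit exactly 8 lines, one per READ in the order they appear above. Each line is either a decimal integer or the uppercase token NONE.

Answer: 68
14
63
63
14
14
NONE
68

Derivation:
v1: WRITE a=35  (a history now [(1, 35)])
v2: WRITE a=63  (a history now [(1, 35), (2, 63)])
v3: WRITE b=68  (b history now [(3, 68)])
READ b @v3: history=[(3, 68)] -> pick v3 -> 68
v4: WRITE c=71  (c history now [(4, 71)])
v5: WRITE a=66  (a history now [(1, 35), (2, 63), (5, 66)])
v6: WRITE a=14  (a history now [(1, 35), (2, 63), (5, 66), (6, 14)])
READ a @v6: history=[(1, 35), (2, 63), (5, 66), (6, 14)] -> pick v6 -> 14
v7: WRITE b=10  (b history now [(3, 68), (7, 10)])
v8: WRITE b=49  (b history now [(3, 68), (7, 10), (8, 49)])
READ a @v2: history=[(1, 35), (2, 63), (5, 66), (6, 14)] -> pick v2 -> 63
READ a @v2: history=[(1, 35), (2, 63), (5, 66), (6, 14)] -> pick v2 -> 63
READ a @v8: history=[(1, 35), (2, 63), (5, 66), (6, 14)] -> pick v6 -> 14
v9: WRITE a=22  (a history now [(1, 35), (2, 63), (5, 66), (6, 14), (9, 22)])
v10: WRITE b=19  (b history now [(3, 68), (7, 10), (8, 49), (10, 19)])
READ a @v6: history=[(1, 35), (2, 63), (5, 66), (6, 14), (9, 22)] -> pick v6 -> 14
v11: WRITE b=63  (b history now [(3, 68), (7, 10), (8, 49), (10, 19), (11, 63)])
v12: WRITE a=12  (a history now [(1, 35), (2, 63), (5, 66), (6, 14), (9, 22), (12, 12)])
v13: WRITE c=23  (c history now [(4, 71), (13, 23)])
READ c @v1: history=[(4, 71), (13, 23)] -> no version <= 1 -> NONE
v14: WRITE c=21  (c history now [(4, 71), (13, 23), (14, 21)])
READ b @v3: history=[(3, 68), (7, 10), (8, 49), (10, 19), (11, 63)] -> pick v3 -> 68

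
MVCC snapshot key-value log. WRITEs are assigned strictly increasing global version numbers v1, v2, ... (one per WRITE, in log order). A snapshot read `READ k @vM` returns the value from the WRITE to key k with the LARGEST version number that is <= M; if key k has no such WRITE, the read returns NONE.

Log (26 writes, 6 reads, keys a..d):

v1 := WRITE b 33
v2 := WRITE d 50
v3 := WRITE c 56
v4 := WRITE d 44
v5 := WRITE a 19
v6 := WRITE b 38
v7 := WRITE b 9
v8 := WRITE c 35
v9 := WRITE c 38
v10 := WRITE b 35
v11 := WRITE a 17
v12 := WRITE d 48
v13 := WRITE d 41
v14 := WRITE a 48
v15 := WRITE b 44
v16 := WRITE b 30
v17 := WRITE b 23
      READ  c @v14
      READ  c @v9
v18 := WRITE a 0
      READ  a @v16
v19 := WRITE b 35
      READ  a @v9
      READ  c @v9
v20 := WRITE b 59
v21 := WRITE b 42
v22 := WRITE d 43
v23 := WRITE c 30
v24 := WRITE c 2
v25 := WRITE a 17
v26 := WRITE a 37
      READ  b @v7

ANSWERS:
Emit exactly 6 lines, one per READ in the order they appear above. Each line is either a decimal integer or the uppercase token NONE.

v1: WRITE b=33  (b history now [(1, 33)])
v2: WRITE d=50  (d history now [(2, 50)])
v3: WRITE c=56  (c history now [(3, 56)])
v4: WRITE d=44  (d history now [(2, 50), (4, 44)])
v5: WRITE a=19  (a history now [(5, 19)])
v6: WRITE b=38  (b history now [(1, 33), (6, 38)])
v7: WRITE b=9  (b history now [(1, 33), (6, 38), (7, 9)])
v8: WRITE c=35  (c history now [(3, 56), (8, 35)])
v9: WRITE c=38  (c history now [(3, 56), (8, 35), (9, 38)])
v10: WRITE b=35  (b history now [(1, 33), (6, 38), (7, 9), (10, 35)])
v11: WRITE a=17  (a history now [(5, 19), (11, 17)])
v12: WRITE d=48  (d history now [(2, 50), (4, 44), (12, 48)])
v13: WRITE d=41  (d history now [(2, 50), (4, 44), (12, 48), (13, 41)])
v14: WRITE a=48  (a history now [(5, 19), (11, 17), (14, 48)])
v15: WRITE b=44  (b history now [(1, 33), (6, 38), (7, 9), (10, 35), (15, 44)])
v16: WRITE b=30  (b history now [(1, 33), (6, 38), (7, 9), (10, 35), (15, 44), (16, 30)])
v17: WRITE b=23  (b history now [(1, 33), (6, 38), (7, 9), (10, 35), (15, 44), (16, 30), (17, 23)])
READ c @v14: history=[(3, 56), (8, 35), (9, 38)] -> pick v9 -> 38
READ c @v9: history=[(3, 56), (8, 35), (9, 38)] -> pick v9 -> 38
v18: WRITE a=0  (a history now [(5, 19), (11, 17), (14, 48), (18, 0)])
READ a @v16: history=[(5, 19), (11, 17), (14, 48), (18, 0)] -> pick v14 -> 48
v19: WRITE b=35  (b history now [(1, 33), (6, 38), (7, 9), (10, 35), (15, 44), (16, 30), (17, 23), (19, 35)])
READ a @v9: history=[(5, 19), (11, 17), (14, 48), (18, 0)] -> pick v5 -> 19
READ c @v9: history=[(3, 56), (8, 35), (9, 38)] -> pick v9 -> 38
v20: WRITE b=59  (b history now [(1, 33), (6, 38), (7, 9), (10, 35), (15, 44), (16, 30), (17, 23), (19, 35), (20, 59)])
v21: WRITE b=42  (b history now [(1, 33), (6, 38), (7, 9), (10, 35), (15, 44), (16, 30), (17, 23), (19, 35), (20, 59), (21, 42)])
v22: WRITE d=43  (d history now [(2, 50), (4, 44), (12, 48), (13, 41), (22, 43)])
v23: WRITE c=30  (c history now [(3, 56), (8, 35), (9, 38), (23, 30)])
v24: WRITE c=2  (c history now [(3, 56), (8, 35), (9, 38), (23, 30), (24, 2)])
v25: WRITE a=17  (a history now [(5, 19), (11, 17), (14, 48), (18, 0), (25, 17)])
v26: WRITE a=37  (a history now [(5, 19), (11, 17), (14, 48), (18, 0), (25, 17), (26, 37)])
READ b @v7: history=[(1, 33), (6, 38), (7, 9), (10, 35), (15, 44), (16, 30), (17, 23), (19, 35), (20, 59), (21, 42)] -> pick v7 -> 9

Answer: 38
38
48
19
38
9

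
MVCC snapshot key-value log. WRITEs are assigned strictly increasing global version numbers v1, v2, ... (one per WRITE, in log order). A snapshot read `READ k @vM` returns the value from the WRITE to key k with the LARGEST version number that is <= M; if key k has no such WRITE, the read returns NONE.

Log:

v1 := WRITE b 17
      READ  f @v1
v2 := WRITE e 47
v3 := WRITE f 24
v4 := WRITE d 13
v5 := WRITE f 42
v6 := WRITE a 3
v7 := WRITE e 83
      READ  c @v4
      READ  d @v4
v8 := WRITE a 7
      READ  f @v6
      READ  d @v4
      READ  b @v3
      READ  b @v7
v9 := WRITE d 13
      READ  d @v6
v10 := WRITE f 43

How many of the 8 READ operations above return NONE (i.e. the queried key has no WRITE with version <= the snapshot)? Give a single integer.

v1: WRITE b=17  (b history now [(1, 17)])
READ f @v1: history=[] -> no version <= 1 -> NONE
v2: WRITE e=47  (e history now [(2, 47)])
v3: WRITE f=24  (f history now [(3, 24)])
v4: WRITE d=13  (d history now [(4, 13)])
v5: WRITE f=42  (f history now [(3, 24), (5, 42)])
v6: WRITE a=3  (a history now [(6, 3)])
v7: WRITE e=83  (e history now [(2, 47), (7, 83)])
READ c @v4: history=[] -> no version <= 4 -> NONE
READ d @v4: history=[(4, 13)] -> pick v4 -> 13
v8: WRITE a=7  (a history now [(6, 3), (8, 7)])
READ f @v6: history=[(3, 24), (5, 42)] -> pick v5 -> 42
READ d @v4: history=[(4, 13)] -> pick v4 -> 13
READ b @v3: history=[(1, 17)] -> pick v1 -> 17
READ b @v7: history=[(1, 17)] -> pick v1 -> 17
v9: WRITE d=13  (d history now [(4, 13), (9, 13)])
READ d @v6: history=[(4, 13), (9, 13)] -> pick v4 -> 13
v10: WRITE f=43  (f history now [(3, 24), (5, 42), (10, 43)])
Read results in order: ['NONE', 'NONE', '13', '42', '13', '17', '17', '13']
NONE count = 2

Answer: 2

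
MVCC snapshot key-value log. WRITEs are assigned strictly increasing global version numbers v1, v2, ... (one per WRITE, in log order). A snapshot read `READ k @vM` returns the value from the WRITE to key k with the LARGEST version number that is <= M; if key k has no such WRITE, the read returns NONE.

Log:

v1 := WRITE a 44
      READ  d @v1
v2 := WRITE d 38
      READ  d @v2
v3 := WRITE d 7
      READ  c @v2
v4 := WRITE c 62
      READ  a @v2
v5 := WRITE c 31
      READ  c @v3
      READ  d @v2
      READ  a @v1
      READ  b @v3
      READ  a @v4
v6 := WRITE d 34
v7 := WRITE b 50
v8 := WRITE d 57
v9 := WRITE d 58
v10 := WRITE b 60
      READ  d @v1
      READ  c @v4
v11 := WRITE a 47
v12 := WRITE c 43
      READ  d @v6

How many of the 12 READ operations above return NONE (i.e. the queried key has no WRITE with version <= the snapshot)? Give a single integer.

Answer: 5

Derivation:
v1: WRITE a=44  (a history now [(1, 44)])
READ d @v1: history=[] -> no version <= 1 -> NONE
v2: WRITE d=38  (d history now [(2, 38)])
READ d @v2: history=[(2, 38)] -> pick v2 -> 38
v3: WRITE d=7  (d history now [(2, 38), (3, 7)])
READ c @v2: history=[] -> no version <= 2 -> NONE
v4: WRITE c=62  (c history now [(4, 62)])
READ a @v2: history=[(1, 44)] -> pick v1 -> 44
v5: WRITE c=31  (c history now [(4, 62), (5, 31)])
READ c @v3: history=[(4, 62), (5, 31)] -> no version <= 3 -> NONE
READ d @v2: history=[(2, 38), (3, 7)] -> pick v2 -> 38
READ a @v1: history=[(1, 44)] -> pick v1 -> 44
READ b @v3: history=[] -> no version <= 3 -> NONE
READ a @v4: history=[(1, 44)] -> pick v1 -> 44
v6: WRITE d=34  (d history now [(2, 38), (3, 7), (6, 34)])
v7: WRITE b=50  (b history now [(7, 50)])
v8: WRITE d=57  (d history now [(2, 38), (3, 7), (6, 34), (8, 57)])
v9: WRITE d=58  (d history now [(2, 38), (3, 7), (6, 34), (8, 57), (9, 58)])
v10: WRITE b=60  (b history now [(7, 50), (10, 60)])
READ d @v1: history=[(2, 38), (3, 7), (6, 34), (8, 57), (9, 58)] -> no version <= 1 -> NONE
READ c @v4: history=[(4, 62), (5, 31)] -> pick v4 -> 62
v11: WRITE a=47  (a history now [(1, 44), (11, 47)])
v12: WRITE c=43  (c history now [(4, 62), (5, 31), (12, 43)])
READ d @v6: history=[(2, 38), (3, 7), (6, 34), (8, 57), (9, 58)] -> pick v6 -> 34
Read results in order: ['NONE', '38', 'NONE', '44', 'NONE', '38', '44', 'NONE', '44', 'NONE', '62', '34']
NONE count = 5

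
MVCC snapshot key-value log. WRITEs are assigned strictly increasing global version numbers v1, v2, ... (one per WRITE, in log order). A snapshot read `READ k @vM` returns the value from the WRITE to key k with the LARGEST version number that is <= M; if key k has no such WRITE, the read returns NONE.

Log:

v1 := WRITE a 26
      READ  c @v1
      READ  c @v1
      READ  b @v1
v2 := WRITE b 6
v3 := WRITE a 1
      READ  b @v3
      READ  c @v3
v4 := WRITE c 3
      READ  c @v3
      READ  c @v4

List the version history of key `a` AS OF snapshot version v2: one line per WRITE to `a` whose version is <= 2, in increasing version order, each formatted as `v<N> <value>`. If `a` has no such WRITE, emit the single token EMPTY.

Scan writes for key=a with version <= 2:
  v1 WRITE a 26 -> keep
  v2 WRITE b 6 -> skip
  v3 WRITE a 1 -> drop (> snap)
  v4 WRITE c 3 -> skip
Collected: [(1, 26)]

Answer: v1 26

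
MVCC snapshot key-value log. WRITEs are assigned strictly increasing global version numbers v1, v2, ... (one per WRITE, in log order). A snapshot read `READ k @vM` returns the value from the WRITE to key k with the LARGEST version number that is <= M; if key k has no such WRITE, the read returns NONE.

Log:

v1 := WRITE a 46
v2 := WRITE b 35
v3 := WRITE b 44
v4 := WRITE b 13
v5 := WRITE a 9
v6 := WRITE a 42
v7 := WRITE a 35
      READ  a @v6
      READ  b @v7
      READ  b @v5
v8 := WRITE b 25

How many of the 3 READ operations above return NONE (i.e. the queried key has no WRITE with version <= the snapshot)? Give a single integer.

Answer: 0

Derivation:
v1: WRITE a=46  (a history now [(1, 46)])
v2: WRITE b=35  (b history now [(2, 35)])
v3: WRITE b=44  (b history now [(2, 35), (3, 44)])
v4: WRITE b=13  (b history now [(2, 35), (3, 44), (4, 13)])
v5: WRITE a=9  (a history now [(1, 46), (5, 9)])
v6: WRITE a=42  (a history now [(1, 46), (5, 9), (6, 42)])
v7: WRITE a=35  (a history now [(1, 46), (5, 9), (6, 42), (7, 35)])
READ a @v6: history=[(1, 46), (5, 9), (6, 42), (7, 35)] -> pick v6 -> 42
READ b @v7: history=[(2, 35), (3, 44), (4, 13)] -> pick v4 -> 13
READ b @v5: history=[(2, 35), (3, 44), (4, 13)] -> pick v4 -> 13
v8: WRITE b=25  (b history now [(2, 35), (3, 44), (4, 13), (8, 25)])
Read results in order: ['42', '13', '13']
NONE count = 0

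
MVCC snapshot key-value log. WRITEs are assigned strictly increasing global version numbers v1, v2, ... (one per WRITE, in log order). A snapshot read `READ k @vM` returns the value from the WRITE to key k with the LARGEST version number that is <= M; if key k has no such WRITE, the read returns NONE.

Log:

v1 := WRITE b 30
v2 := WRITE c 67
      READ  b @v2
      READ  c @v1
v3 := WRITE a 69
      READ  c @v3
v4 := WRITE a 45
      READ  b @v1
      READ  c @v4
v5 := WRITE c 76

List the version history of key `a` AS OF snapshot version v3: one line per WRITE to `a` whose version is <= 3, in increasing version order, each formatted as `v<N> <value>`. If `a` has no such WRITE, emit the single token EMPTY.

Scan writes for key=a with version <= 3:
  v1 WRITE b 30 -> skip
  v2 WRITE c 67 -> skip
  v3 WRITE a 69 -> keep
  v4 WRITE a 45 -> drop (> snap)
  v5 WRITE c 76 -> skip
Collected: [(3, 69)]

Answer: v3 69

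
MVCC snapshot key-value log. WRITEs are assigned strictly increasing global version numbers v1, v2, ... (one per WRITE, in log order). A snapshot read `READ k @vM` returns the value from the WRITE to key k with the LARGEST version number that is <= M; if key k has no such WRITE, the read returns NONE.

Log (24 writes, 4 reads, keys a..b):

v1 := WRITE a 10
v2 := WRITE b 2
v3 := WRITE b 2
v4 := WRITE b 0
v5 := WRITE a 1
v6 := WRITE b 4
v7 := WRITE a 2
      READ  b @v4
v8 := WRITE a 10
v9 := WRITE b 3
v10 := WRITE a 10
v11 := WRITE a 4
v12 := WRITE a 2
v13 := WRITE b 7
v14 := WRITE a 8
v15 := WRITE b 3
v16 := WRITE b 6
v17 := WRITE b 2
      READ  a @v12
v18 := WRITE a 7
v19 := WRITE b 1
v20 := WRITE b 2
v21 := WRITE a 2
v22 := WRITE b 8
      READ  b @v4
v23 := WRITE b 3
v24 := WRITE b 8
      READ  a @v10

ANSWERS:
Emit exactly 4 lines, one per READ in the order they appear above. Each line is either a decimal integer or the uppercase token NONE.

Answer: 0
2
0
10

Derivation:
v1: WRITE a=10  (a history now [(1, 10)])
v2: WRITE b=2  (b history now [(2, 2)])
v3: WRITE b=2  (b history now [(2, 2), (3, 2)])
v4: WRITE b=0  (b history now [(2, 2), (3, 2), (4, 0)])
v5: WRITE a=1  (a history now [(1, 10), (5, 1)])
v6: WRITE b=4  (b history now [(2, 2), (3, 2), (4, 0), (6, 4)])
v7: WRITE a=2  (a history now [(1, 10), (5, 1), (7, 2)])
READ b @v4: history=[(2, 2), (3, 2), (4, 0), (6, 4)] -> pick v4 -> 0
v8: WRITE a=10  (a history now [(1, 10), (5, 1), (7, 2), (8, 10)])
v9: WRITE b=3  (b history now [(2, 2), (3, 2), (4, 0), (6, 4), (9, 3)])
v10: WRITE a=10  (a history now [(1, 10), (5, 1), (7, 2), (8, 10), (10, 10)])
v11: WRITE a=4  (a history now [(1, 10), (5, 1), (7, 2), (8, 10), (10, 10), (11, 4)])
v12: WRITE a=2  (a history now [(1, 10), (5, 1), (7, 2), (8, 10), (10, 10), (11, 4), (12, 2)])
v13: WRITE b=7  (b history now [(2, 2), (3, 2), (4, 0), (6, 4), (9, 3), (13, 7)])
v14: WRITE a=8  (a history now [(1, 10), (5, 1), (7, 2), (8, 10), (10, 10), (11, 4), (12, 2), (14, 8)])
v15: WRITE b=3  (b history now [(2, 2), (3, 2), (4, 0), (6, 4), (9, 3), (13, 7), (15, 3)])
v16: WRITE b=6  (b history now [(2, 2), (3, 2), (4, 0), (6, 4), (9, 3), (13, 7), (15, 3), (16, 6)])
v17: WRITE b=2  (b history now [(2, 2), (3, 2), (4, 0), (6, 4), (9, 3), (13, 7), (15, 3), (16, 6), (17, 2)])
READ a @v12: history=[(1, 10), (5, 1), (7, 2), (8, 10), (10, 10), (11, 4), (12, 2), (14, 8)] -> pick v12 -> 2
v18: WRITE a=7  (a history now [(1, 10), (5, 1), (7, 2), (8, 10), (10, 10), (11, 4), (12, 2), (14, 8), (18, 7)])
v19: WRITE b=1  (b history now [(2, 2), (3, 2), (4, 0), (6, 4), (9, 3), (13, 7), (15, 3), (16, 6), (17, 2), (19, 1)])
v20: WRITE b=2  (b history now [(2, 2), (3, 2), (4, 0), (6, 4), (9, 3), (13, 7), (15, 3), (16, 6), (17, 2), (19, 1), (20, 2)])
v21: WRITE a=2  (a history now [(1, 10), (5, 1), (7, 2), (8, 10), (10, 10), (11, 4), (12, 2), (14, 8), (18, 7), (21, 2)])
v22: WRITE b=8  (b history now [(2, 2), (3, 2), (4, 0), (6, 4), (9, 3), (13, 7), (15, 3), (16, 6), (17, 2), (19, 1), (20, 2), (22, 8)])
READ b @v4: history=[(2, 2), (3, 2), (4, 0), (6, 4), (9, 3), (13, 7), (15, 3), (16, 6), (17, 2), (19, 1), (20, 2), (22, 8)] -> pick v4 -> 0
v23: WRITE b=3  (b history now [(2, 2), (3, 2), (4, 0), (6, 4), (9, 3), (13, 7), (15, 3), (16, 6), (17, 2), (19, 1), (20, 2), (22, 8), (23, 3)])
v24: WRITE b=8  (b history now [(2, 2), (3, 2), (4, 0), (6, 4), (9, 3), (13, 7), (15, 3), (16, 6), (17, 2), (19, 1), (20, 2), (22, 8), (23, 3), (24, 8)])
READ a @v10: history=[(1, 10), (5, 1), (7, 2), (8, 10), (10, 10), (11, 4), (12, 2), (14, 8), (18, 7), (21, 2)] -> pick v10 -> 10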